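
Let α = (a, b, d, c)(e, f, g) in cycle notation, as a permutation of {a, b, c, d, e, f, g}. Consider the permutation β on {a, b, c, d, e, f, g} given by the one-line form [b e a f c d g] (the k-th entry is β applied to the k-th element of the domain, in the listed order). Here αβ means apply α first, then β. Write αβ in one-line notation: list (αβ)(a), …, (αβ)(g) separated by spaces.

(αβ)(x) = β(α(x)). Computing each image: β(α(a)) = β(b) = e, β(α(b)) = β(d) = f, β(α(c)) = β(a) = b, β(α(d)) = β(c) = a, β(α(e)) = β(f) = d, β(α(f)) = β(g) = g, β(α(g)) = β(e) = c.
Hence αβ = [e f b a d g c].

e f b a d g c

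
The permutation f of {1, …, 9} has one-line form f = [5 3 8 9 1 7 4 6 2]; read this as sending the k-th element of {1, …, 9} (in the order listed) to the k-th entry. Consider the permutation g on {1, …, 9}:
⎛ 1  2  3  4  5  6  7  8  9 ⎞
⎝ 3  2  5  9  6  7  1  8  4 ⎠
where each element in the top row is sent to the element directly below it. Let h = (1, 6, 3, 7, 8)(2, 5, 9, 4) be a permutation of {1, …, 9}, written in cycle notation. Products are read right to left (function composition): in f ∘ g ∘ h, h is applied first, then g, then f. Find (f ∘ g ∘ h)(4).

3

(f ∘ g ∘ h)(4) = f(g(h(4))). h(4) = 2, then g(2) = 2, then f(2) = 3, so the result is 3.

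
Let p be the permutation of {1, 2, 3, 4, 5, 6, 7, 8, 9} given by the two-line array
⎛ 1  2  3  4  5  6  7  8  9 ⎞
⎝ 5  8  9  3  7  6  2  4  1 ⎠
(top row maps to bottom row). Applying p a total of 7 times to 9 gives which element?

3

Tracing 9 → 1 → … returns to 9 after 8 steps, so 9 lies in an 8-cycle (1 5 7 2 8 4 3 9).
Advancing 7 steps from 9: 9 → 1 → 5 → 7 → 2 → 8 → 4 → 3.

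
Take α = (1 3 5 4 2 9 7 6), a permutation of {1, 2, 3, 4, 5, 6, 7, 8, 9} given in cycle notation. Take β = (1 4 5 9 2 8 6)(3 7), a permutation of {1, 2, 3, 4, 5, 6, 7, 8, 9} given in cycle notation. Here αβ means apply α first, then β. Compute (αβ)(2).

2

α(2) = 9, then β(9) = 2; composing gives (αβ)(2) = 2.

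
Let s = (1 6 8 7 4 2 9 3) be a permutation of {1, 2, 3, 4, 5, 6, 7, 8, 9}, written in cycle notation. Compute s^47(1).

3

1 lies in the 8-cycle (1 6 8 7 4 2 9 3).
On an 8-cycle, s^8 is the identity, so s^47 = s^7 there (47 ≡ 7 mod 8).
Stepping 7 places around the cycle: 1 → 6 → 8 → 7 → 4 → 2 → 9 → 3.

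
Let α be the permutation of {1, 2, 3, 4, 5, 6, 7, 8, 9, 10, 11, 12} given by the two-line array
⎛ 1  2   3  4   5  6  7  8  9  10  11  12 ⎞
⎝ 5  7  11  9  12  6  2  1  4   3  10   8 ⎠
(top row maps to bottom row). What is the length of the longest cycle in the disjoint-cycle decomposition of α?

4

Decomposing into disjoint cycles gives (1 5 12 8)(2 7)(3 11 10)(4 9); the longest has length 4.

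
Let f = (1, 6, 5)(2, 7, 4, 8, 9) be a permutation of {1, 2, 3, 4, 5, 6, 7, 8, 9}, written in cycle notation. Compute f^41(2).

2 lies in the 5-cycle (2, 7, 4, 8, 9).
Powers repeat with period 5 on this cycle, and 41 mod 5 = 1, so f^41(2) = f^1(2).
Stepping 1 place around the cycle: 2 → 7.

7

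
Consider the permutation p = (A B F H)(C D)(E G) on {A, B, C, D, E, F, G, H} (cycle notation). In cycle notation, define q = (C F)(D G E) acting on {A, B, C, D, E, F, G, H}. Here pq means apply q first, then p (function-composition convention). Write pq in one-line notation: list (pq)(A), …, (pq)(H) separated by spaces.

B F H E C D G A

Chase each element through q then p: A → A → B; B → B → F; C → F → H; D → G → E; E → D → C; F → C → D; G → E → G; H → H → A.
So pq in one-line form is B F H E C D G A.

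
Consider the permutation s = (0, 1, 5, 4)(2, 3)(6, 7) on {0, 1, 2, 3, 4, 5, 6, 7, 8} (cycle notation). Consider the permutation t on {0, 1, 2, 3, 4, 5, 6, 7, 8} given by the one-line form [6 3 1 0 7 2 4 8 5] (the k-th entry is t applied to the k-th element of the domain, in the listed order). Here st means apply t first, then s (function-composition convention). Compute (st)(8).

4

t(8) = 5, then s(5) = 4; composing gives (st)(8) = 4.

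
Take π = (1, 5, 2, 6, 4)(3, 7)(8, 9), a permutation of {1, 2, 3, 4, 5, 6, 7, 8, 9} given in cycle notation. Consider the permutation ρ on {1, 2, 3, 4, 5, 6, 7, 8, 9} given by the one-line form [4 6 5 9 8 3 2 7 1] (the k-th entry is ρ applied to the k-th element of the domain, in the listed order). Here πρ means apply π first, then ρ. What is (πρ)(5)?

π(5) = 2, then ρ(2) = 6; composing gives (πρ)(5) = 6.

6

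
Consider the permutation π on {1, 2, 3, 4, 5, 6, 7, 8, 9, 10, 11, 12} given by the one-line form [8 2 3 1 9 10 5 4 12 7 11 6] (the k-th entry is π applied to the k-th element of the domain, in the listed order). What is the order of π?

Decomposing into disjoint cycles gives cycle lengths 6, 3, 1, 1, 1.
Since disjoint cycles commute, ord(π) = lcm(6, 3) = 6.

6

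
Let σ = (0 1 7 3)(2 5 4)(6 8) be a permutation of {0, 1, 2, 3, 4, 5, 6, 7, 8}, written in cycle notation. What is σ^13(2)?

5

2 lies in the 3-cycle (2 5 4).
Since the cycle has length 3, σ^13 acts on it the same as σ^1 (13 mod 3 = 1).
Stepping 1 place around the cycle: 2 → 5.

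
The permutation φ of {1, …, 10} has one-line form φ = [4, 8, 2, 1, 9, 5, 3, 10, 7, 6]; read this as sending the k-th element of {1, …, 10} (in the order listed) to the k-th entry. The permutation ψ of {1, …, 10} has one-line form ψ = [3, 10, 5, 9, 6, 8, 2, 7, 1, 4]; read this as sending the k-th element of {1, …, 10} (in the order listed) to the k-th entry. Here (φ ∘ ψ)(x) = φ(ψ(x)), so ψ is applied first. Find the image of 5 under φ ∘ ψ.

ψ(5) = 6, then φ(6) = 5; composing gives (φ ∘ ψ)(5) = 5.

5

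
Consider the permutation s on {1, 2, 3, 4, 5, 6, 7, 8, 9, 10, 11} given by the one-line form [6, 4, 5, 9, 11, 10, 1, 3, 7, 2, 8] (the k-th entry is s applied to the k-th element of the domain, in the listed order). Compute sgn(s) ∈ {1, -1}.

-1

In disjoint-cycle form the cycle lengths are 7, 4.
A cycle is odd iff its length is even; s has 1 even-length cycle, so sgn(s) = (−1)^1 and s is odd.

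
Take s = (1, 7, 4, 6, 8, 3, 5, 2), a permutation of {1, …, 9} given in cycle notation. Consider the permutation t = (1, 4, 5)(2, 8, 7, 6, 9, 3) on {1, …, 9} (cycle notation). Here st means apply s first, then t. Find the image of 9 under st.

3

(st)(9) = t(s(9)). s(9) = 9, then t(9) = 3. So (st)(9) = 3.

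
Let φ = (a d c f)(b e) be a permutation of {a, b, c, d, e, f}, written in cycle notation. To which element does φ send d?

c

d appears in (a d c f); the next entry (wrapping around) is c.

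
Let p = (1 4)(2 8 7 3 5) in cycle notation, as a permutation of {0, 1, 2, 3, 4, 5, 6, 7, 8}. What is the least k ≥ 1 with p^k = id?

The disjoint cycles have lengths 5, 2, 1, 1.
Since disjoint cycles commute, ord(p) = lcm(5, 2) = 10.

10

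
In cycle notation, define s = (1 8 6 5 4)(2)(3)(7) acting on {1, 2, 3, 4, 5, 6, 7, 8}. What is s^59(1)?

4

1 lies in the 5-cycle (1 8 6 5 4).
Since the cycle has length 5, s^59 acts on it the same as s^4 (59 mod 5 = 4).
Advancing 4 steps from 1: 1 → 8 → 6 → 5 → 4.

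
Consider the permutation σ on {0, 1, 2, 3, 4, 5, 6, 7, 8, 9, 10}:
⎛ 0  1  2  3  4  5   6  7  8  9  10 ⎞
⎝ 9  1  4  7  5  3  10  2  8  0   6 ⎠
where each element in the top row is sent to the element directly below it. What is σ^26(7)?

2

Tracing 7 → 2 → … returns to 7 after 5 steps, so 7 lies in a 5-cycle (2, 4, 5, 3, 7).
Powers repeat with period 5 on this cycle, and 26 mod 5 = 1, so σ^26(7) = σ^1(7).
Stepping 1 place around the cycle: 7 → 2.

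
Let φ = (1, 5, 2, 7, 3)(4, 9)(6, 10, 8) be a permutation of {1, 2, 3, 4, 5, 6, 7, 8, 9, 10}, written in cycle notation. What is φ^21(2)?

7

2 lies in the 5-cycle (1, 5, 2, 7, 3).
Since the cycle has length 5, φ^21 acts on it the same as φ^1 (21 mod 5 = 1).
Stepping 1 place around the cycle: 2 → 7.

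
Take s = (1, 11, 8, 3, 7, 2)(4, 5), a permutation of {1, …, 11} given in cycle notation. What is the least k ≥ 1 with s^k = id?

6

The cycle type of s is (6, 2, 1, 1, 1).
The order is lcm(6, 2) = 6.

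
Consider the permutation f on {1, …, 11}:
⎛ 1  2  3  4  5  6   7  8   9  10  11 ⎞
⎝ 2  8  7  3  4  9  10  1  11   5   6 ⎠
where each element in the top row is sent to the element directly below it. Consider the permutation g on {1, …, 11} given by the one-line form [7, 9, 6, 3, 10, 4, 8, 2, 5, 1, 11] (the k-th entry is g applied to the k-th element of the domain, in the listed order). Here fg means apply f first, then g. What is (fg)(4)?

First apply f: f(4) = 3, then g(3) = 6. Thus (fg)(4) = 6.

6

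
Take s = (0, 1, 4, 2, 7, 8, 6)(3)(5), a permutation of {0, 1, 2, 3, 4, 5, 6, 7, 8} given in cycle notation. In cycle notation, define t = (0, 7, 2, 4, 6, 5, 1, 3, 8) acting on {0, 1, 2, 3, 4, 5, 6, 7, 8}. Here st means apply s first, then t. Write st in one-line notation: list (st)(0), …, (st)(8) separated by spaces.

3 6 2 8 4 1 7 0 5

(st)(x) = t(s(x)). Computing each image: t(s(0)) = t(1) = 3, t(s(1)) = t(4) = 6, t(s(2)) = t(7) = 2, t(s(3)) = t(3) = 8, t(s(4)) = t(2) = 4, t(s(5)) = t(5) = 1, t(s(6)) = t(0) = 7, t(s(7)) = t(8) = 0, t(s(8)) = t(6) = 5.
Hence st = [3 6 2 8 4 1 7 0 5].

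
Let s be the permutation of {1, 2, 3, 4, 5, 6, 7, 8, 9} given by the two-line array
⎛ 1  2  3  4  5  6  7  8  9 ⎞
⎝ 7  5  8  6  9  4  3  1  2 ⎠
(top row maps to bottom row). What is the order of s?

12

The disjoint-cycle form of s has cycle lengths 4, 3, 2.
The order of s is the least common multiple of its cycle lengths: lcm(4, 3, 2) = 12.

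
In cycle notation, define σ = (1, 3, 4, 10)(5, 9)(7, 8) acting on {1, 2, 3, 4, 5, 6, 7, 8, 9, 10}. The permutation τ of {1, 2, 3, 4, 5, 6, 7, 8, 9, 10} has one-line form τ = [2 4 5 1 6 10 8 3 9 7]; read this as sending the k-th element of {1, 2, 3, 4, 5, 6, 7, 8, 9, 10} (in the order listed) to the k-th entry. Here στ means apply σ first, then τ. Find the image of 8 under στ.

First apply σ: σ(8) = 7, then τ(7) = 8. Thus (στ)(8) = 8.

8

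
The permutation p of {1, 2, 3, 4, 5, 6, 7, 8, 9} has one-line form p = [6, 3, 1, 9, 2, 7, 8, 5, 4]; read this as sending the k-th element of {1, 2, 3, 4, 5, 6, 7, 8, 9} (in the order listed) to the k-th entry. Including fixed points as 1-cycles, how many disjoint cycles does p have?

The cycle decomposition is (1 6 7 8 5 2 3)(4 9), which has 2 cycles (counting 1-cycles).

2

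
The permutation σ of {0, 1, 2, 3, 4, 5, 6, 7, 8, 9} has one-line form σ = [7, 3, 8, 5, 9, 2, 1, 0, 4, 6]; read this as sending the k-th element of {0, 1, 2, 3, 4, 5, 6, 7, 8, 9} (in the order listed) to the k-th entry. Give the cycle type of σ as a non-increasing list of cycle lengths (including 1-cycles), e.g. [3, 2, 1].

The disjoint cycles are (0 7)(1 3 5 2 8 4 9 6), with lengths 8, 2 in non-increasing order.

[8, 2]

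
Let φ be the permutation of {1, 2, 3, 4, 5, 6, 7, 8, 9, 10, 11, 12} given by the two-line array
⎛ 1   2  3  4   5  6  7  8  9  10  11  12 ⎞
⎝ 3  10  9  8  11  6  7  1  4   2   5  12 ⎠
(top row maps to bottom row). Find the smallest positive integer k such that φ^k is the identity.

Writing φ as disjoint cycles, the cycle lengths are 5, 2, 2, 1, 1, 1.
Since disjoint cycles commute, ord(φ) = lcm(5, 2, 2) = 10.

10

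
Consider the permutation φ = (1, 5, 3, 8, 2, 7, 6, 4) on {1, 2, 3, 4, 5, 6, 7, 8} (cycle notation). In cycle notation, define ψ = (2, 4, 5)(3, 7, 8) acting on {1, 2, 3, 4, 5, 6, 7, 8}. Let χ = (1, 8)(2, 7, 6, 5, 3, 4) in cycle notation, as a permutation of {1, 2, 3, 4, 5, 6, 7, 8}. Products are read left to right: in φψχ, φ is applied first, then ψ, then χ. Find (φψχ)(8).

2

Chase 8: φ(8) = 2; ψ(2) = 4; χ(4) = 2. Hence (φψχ)(8) = 2.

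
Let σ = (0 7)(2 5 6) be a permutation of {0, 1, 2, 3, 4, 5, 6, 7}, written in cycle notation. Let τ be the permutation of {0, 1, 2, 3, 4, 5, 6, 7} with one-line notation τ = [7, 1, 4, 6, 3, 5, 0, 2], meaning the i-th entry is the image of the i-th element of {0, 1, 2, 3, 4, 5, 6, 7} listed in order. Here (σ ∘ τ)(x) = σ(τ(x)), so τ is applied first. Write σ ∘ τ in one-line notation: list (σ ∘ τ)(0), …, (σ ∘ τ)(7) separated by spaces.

0 1 4 2 3 6 7 5

(σ ∘ τ)(x) = σ(τ(x)). Computing each image: σ(τ(0)) = σ(7) = 0, σ(τ(1)) = σ(1) = 1, σ(τ(2)) = σ(4) = 4, σ(τ(3)) = σ(6) = 2, σ(τ(4)) = σ(3) = 3, σ(τ(5)) = σ(5) = 6, σ(τ(6)) = σ(0) = 7, σ(τ(7)) = σ(2) = 5.
Hence σ ∘ τ = [0 1 4 2 3 6 7 5].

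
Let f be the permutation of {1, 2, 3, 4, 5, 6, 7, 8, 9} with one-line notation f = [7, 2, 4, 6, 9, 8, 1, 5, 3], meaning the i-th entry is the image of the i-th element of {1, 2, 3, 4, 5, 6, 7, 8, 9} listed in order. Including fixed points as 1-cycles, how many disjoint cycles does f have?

3

The cycle decomposition is (1, 7)(2)(3, 4, 6, 8, 5, 9), which has 3 cycles (counting 1-cycles).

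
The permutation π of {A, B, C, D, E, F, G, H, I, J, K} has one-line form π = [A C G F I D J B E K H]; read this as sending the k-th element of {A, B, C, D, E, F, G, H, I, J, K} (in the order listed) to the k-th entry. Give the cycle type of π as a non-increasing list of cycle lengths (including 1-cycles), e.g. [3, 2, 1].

The disjoint cycles are (A)(B C G J K H)(D F)(E I), with lengths 6, 2, 2, 1 in non-increasing order.

[6, 2, 2, 1]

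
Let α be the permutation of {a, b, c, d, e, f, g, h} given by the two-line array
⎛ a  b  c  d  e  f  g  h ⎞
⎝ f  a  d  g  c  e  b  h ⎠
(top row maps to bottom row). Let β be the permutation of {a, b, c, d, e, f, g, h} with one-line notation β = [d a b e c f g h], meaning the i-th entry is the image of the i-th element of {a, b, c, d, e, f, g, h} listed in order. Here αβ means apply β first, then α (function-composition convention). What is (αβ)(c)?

a

(αβ)(c) = α(β(c)). β(c) = b, then α(b) = a. So (αβ)(c) = a.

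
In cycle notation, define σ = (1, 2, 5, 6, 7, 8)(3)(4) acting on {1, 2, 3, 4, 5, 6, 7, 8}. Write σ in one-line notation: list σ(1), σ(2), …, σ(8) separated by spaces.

2 5 3 4 6 7 8 1

Image by image: 1→2, 2→5, 3→3, 4→4, 5→6, 6→7, 7→8, 8→1.
So the one-line form is 2 5 3 4 6 7 8 1.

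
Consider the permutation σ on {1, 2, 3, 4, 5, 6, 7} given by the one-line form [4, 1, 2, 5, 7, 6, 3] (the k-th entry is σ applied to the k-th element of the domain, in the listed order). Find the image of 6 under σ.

6

6 is element number 6 of the domain, and entry number 6 of the one-line form is 6, so σ(6) = 6.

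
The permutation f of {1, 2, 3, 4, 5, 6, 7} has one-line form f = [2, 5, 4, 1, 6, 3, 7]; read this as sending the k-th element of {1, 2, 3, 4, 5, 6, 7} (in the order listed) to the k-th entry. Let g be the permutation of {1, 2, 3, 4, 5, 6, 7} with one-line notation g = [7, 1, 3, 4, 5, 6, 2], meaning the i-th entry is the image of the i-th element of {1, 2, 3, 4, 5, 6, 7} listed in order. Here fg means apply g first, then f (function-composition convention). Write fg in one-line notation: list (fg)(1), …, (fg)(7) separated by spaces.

Chase each element through g then f: 1 → 7 → 7; 2 → 1 → 2; 3 → 3 → 4; 4 → 4 → 1; 5 → 5 → 6; 6 → 6 → 3; 7 → 2 → 5.
Collecting the images, fg = [7 2 4 1 6 3 5].

7 2 4 1 6 3 5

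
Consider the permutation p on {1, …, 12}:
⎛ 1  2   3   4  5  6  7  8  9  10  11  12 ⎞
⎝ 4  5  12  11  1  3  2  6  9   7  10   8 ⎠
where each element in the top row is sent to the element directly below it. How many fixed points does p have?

The fixed points (elements with p(x) = x) are {9}, so there is 1.

1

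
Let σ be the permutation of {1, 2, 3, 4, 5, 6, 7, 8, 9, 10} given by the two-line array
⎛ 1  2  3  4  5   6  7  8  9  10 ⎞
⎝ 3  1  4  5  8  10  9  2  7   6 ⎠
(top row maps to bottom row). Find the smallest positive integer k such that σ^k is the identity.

6

Decomposing into disjoint cycles gives cycle lengths 6, 2, 2.
Since disjoint cycles commute, ord(σ) = lcm(6, 2, 2) = 6.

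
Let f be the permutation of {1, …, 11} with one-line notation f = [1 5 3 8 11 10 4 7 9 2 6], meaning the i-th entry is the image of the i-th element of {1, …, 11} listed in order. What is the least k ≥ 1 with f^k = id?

15

The disjoint-cycle form of f has cycle lengths 5, 3, 1, 1, 1.
The order is lcm(5, 3) = 15.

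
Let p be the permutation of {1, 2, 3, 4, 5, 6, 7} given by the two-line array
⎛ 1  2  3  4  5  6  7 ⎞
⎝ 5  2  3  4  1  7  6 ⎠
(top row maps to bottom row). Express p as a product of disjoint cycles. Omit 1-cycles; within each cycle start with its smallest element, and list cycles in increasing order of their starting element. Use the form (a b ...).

Start at 1 and follow images: 1 → 5 → 1, giving the cycle (1 5).
Continuing from each remaining unvisited element yields (1 5)(6 7).

(1 5)(6 7)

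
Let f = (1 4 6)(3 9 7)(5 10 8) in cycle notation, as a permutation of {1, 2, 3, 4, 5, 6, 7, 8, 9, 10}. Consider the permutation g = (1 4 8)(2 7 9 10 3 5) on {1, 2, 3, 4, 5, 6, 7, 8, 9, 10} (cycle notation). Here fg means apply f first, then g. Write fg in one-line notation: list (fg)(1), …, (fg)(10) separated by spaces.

8 7 10 6 3 4 5 2 9 1

For each element, apply f then g: 1 → 4 → 8; 2 → 2 → 7; 3 → 9 → 10; 4 → 6 → 6; 5 → 10 → 3; 6 → 1 → 4; 7 → 3 → 5; 8 → 5 → 2; 9 → 7 → 9; 10 → 8 → 1.
So fg in one-line form is 8 7 10 6 3 4 5 2 9 1.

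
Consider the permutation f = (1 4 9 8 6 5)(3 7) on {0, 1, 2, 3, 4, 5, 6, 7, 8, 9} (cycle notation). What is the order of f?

The cycle type of f is (6, 2, 1, 1).
The order of f is the least common multiple of its cycle lengths: lcm(6, 2) = 6.

6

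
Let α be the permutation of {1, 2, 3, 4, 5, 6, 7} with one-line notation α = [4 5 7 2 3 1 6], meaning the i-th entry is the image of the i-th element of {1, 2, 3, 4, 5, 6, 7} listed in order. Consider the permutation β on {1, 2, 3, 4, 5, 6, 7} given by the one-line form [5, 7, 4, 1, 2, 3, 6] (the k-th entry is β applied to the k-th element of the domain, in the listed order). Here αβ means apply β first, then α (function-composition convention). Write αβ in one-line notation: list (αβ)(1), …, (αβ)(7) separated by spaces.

3 6 2 4 5 7 1

(αβ)(x) = α(β(x)). Computing each image: α(β(1)) = α(5) = 3, α(β(2)) = α(7) = 6, α(β(3)) = α(4) = 2, α(β(4)) = α(1) = 4, α(β(5)) = α(2) = 5, α(β(6)) = α(3) = 7, α(β(7)) = α(6) = 1.
Hence αβ = [3 6 2 4 5 7 1].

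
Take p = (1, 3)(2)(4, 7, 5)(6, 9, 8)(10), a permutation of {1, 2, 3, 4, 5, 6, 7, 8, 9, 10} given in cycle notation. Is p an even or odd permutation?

odd

The cycle lengths are 3, 3, 2, 1, 1.
A cycle of length ℓ contributes ℓ−1 transpositions, so p is a product of 2 + 2 + 1 = 5 transpositions — odd.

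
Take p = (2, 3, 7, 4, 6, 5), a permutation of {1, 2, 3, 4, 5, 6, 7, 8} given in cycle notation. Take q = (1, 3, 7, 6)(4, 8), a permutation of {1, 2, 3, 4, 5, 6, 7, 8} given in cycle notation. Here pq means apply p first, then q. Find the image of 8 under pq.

First apply p: p(8) = 8, then q(8) = 4. Thus (pq)(8) = 4.

4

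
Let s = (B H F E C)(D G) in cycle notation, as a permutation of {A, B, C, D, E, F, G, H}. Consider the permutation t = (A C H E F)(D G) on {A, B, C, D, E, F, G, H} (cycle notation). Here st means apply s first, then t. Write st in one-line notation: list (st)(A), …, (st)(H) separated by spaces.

C E B D H F G A

(st)(x) = t(s(x)). Computing each image: t(s(A)) = t(A) = C, t(s(B)) = t(H) = E, t(s(C)) = t(B) = B, t(s(D)) = t(G) = D, t(s(E)) = t(C) = H, t(s(F)) = t(E) = F, t(s(G)) = t(D) = G, t(s(H)) = t(F) = A.
Hence st = [C E B D H F G A].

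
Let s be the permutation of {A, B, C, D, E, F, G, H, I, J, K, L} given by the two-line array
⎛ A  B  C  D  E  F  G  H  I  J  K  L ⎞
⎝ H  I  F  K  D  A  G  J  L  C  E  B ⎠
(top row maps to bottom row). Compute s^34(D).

K

Tracing D → K → … returns to D after 3 steps, so D lies in a 3-cycle (D K E).
On a 3-cycle, s^3 is the identity, so s^34 = s^1 there (34 ≡ 1 mod 3).
Advancing 1 step from D: D → K.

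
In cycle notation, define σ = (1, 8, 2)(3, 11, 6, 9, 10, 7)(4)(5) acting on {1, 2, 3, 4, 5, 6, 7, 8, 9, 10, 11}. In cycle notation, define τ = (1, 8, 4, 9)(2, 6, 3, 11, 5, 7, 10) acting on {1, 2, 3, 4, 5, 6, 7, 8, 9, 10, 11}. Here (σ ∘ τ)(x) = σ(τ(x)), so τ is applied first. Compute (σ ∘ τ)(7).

7

(σ ∘ τ)(7) = σ(τ(7)). τ(7) = 10, then σ(10) = 7. So (σ ∘ τ)(7) = 7.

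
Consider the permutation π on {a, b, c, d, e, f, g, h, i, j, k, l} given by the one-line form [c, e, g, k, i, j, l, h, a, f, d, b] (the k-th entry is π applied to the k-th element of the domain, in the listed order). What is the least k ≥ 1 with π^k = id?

Writing π as disjoint cycles, the cycle lengths are 7, 2, 2, 1.
The order is lcm(7, 2, 2) = 14.

14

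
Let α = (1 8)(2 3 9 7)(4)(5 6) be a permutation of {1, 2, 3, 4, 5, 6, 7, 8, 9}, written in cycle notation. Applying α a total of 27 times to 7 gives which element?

7 lies in the 4-cycle (2 3 9 7).
Since the cycle has length 4, α^27 acts on it the same as α^3 (27 mod 4 = 3).
Stepping 3 places around the cycle: 7 → 2 → 3 → 9.

9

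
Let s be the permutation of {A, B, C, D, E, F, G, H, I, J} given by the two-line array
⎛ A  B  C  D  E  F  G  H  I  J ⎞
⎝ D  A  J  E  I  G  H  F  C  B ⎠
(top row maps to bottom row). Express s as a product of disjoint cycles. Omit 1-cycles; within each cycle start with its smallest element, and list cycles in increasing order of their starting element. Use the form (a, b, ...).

Start at A and follow images: A → D → E → I → C → J → B → A, giving the cycle (A, D, E, I, C, J, B).
Repeating from the next unused element and collecting all non-trivial cycles gives (A, D, E, I, C, J, B)(F, G, H).

(A, D, E, I, C, J, B)(F, G, H)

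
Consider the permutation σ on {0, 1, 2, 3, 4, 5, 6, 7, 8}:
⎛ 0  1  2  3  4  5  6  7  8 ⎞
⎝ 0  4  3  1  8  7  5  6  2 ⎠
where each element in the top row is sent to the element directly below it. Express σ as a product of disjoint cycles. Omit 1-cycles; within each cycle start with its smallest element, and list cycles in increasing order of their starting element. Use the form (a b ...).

(1 4 8 2 3)(5 7 6)

From 1: 1 → 4 → 8 → 2 → 3 → 1, closing the cycle (1 4 8 2 3).
Continuing from each remaining unvisited element yields (1 4 8 2 3)(5 7 6).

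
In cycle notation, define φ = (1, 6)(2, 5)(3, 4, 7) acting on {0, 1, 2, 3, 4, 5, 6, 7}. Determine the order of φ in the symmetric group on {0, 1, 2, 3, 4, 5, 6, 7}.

The cycle type of φ is (3, 2, 2, 1).
The order of φ is the least common multiple of its cycle lengths: lcm(3, 2, 2) = 6.

6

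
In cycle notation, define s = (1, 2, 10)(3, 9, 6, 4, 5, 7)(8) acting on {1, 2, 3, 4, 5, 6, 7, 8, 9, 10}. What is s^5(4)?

6

4 lies in the 6-cycle (3, 9, 6, 4, 5, 7).
Stepping 5 places around the cycle: 4 → 5 → 7 → 3 → 9 → 6.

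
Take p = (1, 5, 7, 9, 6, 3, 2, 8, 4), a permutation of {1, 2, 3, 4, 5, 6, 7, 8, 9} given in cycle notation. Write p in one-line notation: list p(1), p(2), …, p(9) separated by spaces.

5 8 2 1 7 3 9 4 6

Each element maps to the next entry in its cycle (wrapping to the front): 1↦5, 2↦8, 3↦2, 4↦1, 5↦7, 6↦3, 7↦9, 8↦4, 9↦6.
So the one-line form is 5 8 2 1 7 3 9 4 6.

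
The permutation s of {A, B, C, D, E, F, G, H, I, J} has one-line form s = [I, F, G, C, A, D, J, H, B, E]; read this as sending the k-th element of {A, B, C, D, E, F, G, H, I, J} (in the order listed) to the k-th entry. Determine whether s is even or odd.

even

In disjoint-cycle form the cycle lengths are 9, 1.
A cycle of length ℓ contributes ℓ−1 transpositions, so s is a product of 8 transpositions — even.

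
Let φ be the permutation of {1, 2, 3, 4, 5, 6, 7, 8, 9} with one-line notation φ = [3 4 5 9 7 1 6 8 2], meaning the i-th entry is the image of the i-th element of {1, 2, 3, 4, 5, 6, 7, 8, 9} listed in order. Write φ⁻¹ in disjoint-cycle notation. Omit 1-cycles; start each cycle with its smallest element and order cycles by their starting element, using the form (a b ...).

(1 6 7 5 3)(2 9 4)

The cycle decomposition of φ is (1 3 5 7 6)(2 4 9).
Reversing each cycle (and rotating so the smallest element leads) gives φ⁻¹ = (1 6 7 5 3)(2 9 4).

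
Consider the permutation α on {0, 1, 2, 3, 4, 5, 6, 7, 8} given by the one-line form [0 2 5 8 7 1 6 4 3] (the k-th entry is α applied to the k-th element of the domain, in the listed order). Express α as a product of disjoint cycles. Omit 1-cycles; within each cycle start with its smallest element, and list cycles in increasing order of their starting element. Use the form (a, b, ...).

(1, 2, 5)(3, 8)(4, 7)

From 1: 1 → 2 → 5 → 1, closing the cycle (1, 2, 5).
Continuing from each remaining unvisited element yields (1, 2, 5)(3, 8)(4, 7).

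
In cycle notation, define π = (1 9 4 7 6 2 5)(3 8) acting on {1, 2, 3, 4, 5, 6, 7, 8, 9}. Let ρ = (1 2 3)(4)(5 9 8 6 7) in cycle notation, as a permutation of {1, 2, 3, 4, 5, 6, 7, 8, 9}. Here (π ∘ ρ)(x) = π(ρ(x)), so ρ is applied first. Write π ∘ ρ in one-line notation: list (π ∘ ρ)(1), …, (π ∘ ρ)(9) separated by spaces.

5 8 9 7 4 6 1 2 3

Chase each element through ρ then π: 1 → 2 → 5; 2 → 3 → 8; 3 → 1 → 9; 4 → 4 → 7; 5 → 9 → 4; 6 → 7 → 6; 7 → 5 → 1; 8 → 6 → 2; 9 → 8 → 3.
So π ∘ ρ in one-line form is 5 8 9 7 4 6 1 2 3.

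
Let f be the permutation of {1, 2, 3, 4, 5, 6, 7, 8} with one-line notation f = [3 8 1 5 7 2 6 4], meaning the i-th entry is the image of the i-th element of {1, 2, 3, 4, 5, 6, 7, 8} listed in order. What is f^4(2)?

7

Tracing 2 → 8 → … returns to 2 after 6 steps, so 2 lies in a 6-cycle (2, 8, 4, 5, 7, 6).
Stepping 4 places around the cycle: 2 → 8 → 4 → 5 → 7.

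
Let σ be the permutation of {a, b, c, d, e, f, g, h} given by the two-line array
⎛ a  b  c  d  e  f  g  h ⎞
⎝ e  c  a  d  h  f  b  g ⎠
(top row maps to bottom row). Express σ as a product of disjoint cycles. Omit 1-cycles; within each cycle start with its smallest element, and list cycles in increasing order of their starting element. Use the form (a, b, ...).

(a, e, h, g, b, c)

Iterating σ from a gives a → e → h → g → b → c → a; that is the 6-cycle (a, e, h, g, b, c).
Repeating from the next unused element and collecting all non-trivial cycles gives (a, e, h, g, b, c).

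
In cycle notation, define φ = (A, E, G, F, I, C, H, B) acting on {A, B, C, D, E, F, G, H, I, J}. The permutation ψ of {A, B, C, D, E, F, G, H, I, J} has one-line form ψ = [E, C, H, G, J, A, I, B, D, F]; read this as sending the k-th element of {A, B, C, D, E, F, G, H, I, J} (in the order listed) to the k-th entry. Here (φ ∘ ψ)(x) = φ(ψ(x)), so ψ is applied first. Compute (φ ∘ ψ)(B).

H

ψ(B) = C, then φ(C) = H; composing gives (φ ∘ ψ)(B) = H.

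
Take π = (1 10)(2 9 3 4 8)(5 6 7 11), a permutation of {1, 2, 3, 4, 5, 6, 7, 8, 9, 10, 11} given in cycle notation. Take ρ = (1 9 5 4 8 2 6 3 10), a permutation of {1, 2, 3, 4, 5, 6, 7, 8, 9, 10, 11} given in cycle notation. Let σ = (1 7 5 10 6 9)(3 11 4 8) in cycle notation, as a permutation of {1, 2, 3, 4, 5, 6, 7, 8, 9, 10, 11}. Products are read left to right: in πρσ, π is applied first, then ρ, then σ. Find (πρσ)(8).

9

(πρσ)(8) = σ(ρ(π(8))). π(8) = 2, then ρ(2) = 6, then σ(6) = 9, so the result is 9.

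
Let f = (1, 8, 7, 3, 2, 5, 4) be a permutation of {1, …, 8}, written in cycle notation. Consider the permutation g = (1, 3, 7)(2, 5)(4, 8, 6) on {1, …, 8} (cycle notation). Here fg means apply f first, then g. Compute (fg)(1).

6

f(1) = 8, then g(8) = 6; composing gives (fg)(1) = 6.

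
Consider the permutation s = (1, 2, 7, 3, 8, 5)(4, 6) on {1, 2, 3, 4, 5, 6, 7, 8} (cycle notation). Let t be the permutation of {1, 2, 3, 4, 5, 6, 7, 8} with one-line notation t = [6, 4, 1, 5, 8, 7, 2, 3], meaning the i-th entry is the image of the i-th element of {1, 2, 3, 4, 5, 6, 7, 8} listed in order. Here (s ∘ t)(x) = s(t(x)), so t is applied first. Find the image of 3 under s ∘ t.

2

t(3) = 1, then s(1) = 2; composing gives (s ∘ t)(3) = 2.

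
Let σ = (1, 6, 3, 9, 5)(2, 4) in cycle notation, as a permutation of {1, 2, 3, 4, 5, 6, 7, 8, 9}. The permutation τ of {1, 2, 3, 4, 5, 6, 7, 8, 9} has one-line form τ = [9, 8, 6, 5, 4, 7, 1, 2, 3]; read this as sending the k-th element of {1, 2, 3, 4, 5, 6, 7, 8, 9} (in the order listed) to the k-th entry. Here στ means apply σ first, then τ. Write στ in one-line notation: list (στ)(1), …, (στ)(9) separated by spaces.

7 5 3 8 9 6 1 2 4

(στ)(x) = τ(σ(x)). Computing each image: τ(σ(1)) = τ(6) = 7, τ(σ(2)) = τ(4) = 5, τ(σ(3)) = τ(9) = 3, τ(σ(4)) = τ(2) = 8, τ(σ(5)) = τ(1) = 9, τ(σ(6)) = τ(3) = 6, τ(σ(7)) = τ(7) = 1, τ(σ(8)) = τ(8) = 2, τ(σ(9)) = τ(5) = 4.
Hence στ = [7 5 3 8 9 6 1 2 4].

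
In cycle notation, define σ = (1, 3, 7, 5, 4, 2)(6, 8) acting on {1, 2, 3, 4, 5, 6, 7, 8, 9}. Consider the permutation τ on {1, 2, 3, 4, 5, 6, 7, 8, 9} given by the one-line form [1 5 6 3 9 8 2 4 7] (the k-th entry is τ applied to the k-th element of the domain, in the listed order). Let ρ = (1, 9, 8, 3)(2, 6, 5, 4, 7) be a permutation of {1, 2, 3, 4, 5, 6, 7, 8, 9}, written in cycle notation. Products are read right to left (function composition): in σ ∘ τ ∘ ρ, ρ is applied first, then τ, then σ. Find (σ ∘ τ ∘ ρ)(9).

(σ ∘ τ ∘ ρ)(9) = σ(τ(ρ(9))). ρ(9) = 8, then τ(8) = 4, then σ(4) = 2, so the result is 2.

2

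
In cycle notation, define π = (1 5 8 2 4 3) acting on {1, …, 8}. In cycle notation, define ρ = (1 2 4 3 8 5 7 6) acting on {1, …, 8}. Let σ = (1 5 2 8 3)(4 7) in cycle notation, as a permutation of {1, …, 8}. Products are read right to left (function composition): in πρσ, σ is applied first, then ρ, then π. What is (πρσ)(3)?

4

Chase 3: σ(3) = 1; ρ(1) = 2; π(2) = 4. Hence (πρσ)(3) = 4.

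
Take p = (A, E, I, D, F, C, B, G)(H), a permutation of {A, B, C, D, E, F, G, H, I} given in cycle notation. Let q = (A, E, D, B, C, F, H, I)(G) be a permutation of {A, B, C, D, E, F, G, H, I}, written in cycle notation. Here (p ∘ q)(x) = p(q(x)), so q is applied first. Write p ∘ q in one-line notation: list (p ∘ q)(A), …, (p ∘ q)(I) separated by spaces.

For each element, apply q then p: A → E → I; B → C → B; C → F → C; D → B → G; E → D → F; F → H → H; G → G → A; H → I → D; I → A → E.
So p ∘ q in one-line form is I B C G F H A D E.

I B C G F H A D E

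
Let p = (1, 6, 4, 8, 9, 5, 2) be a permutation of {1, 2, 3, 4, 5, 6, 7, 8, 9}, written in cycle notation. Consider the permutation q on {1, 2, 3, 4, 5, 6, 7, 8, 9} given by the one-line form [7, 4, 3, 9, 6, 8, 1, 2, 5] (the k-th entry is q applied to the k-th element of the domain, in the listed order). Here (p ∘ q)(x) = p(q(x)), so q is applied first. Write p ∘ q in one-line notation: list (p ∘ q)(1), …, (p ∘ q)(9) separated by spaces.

7 8 3 5 4 9 6 1 2

(p ∘ q)(x) = p(q(x)). Computing each image: p(q(1)) = p(7) = 7, p(q(2)) = p(4) = 8, p(q(3)) = p(3) = 3, p(q(4)) = p(9) = 5, p(q(5)) = p(6) = 4, p(q(6)) = p(8) = 9, p(q(7)) = p(1) = 6, p(q(8)) = p(2) = 1, p(q(9)) = p(5) = 2.
Hence p ∘ q = [7 8 3 5 4 9 6 1 2].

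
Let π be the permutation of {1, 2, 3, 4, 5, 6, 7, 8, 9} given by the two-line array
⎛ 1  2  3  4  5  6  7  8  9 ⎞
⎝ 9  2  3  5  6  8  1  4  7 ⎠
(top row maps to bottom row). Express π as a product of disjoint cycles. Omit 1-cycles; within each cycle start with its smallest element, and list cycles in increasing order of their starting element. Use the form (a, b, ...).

Start at 1 and follow images: 1 → 9 → 7 → 1, giving the cycle (1, 9, 7).
Continuing from each remaining unvisited element yields (1, 9, 7)(4, 5, 6, 8).

(1, 9, 7)(4, 5, 6, 8)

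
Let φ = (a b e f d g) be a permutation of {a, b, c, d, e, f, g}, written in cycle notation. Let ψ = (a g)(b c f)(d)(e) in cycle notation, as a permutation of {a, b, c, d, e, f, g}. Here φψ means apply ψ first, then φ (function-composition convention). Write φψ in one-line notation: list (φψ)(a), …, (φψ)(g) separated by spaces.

a c d g f e b

For each element, apply ψ then φ: a → g → a; b → c → c; c → f → d; d → d → g; e → e → f; f → b → e; g → a → b.
Collecting the images, φψ = [a c d g f e b].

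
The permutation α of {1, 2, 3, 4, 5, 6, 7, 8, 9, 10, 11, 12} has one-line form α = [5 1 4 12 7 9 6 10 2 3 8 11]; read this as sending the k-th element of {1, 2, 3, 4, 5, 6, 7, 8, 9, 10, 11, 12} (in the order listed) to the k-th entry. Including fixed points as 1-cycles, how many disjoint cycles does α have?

2

The cycle decomposition is (1 5 7 6 9 2)(3 4 12 11 8 10), which has 2 cycles (counting 1-cycles).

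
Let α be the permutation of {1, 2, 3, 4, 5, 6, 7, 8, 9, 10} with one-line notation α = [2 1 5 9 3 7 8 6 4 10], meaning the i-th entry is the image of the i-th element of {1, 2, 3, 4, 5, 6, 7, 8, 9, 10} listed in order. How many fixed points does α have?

The fixed points (elements with α(x) = x) are {10}, so there is 1.

1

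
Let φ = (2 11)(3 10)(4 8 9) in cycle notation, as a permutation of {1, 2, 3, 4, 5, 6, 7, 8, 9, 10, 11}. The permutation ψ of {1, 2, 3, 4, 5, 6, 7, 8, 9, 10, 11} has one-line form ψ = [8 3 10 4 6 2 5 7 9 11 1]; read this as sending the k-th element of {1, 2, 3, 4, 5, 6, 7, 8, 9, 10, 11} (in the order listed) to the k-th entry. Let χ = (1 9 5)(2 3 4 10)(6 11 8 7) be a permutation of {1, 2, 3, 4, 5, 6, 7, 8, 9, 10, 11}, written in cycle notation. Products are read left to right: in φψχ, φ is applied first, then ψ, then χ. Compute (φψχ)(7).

(φψχ)(7) = χ(ψ(φ(7))). φ(7) = 7, then ψ(7) = 5, then χ(5) = 1, so the result is 1.

1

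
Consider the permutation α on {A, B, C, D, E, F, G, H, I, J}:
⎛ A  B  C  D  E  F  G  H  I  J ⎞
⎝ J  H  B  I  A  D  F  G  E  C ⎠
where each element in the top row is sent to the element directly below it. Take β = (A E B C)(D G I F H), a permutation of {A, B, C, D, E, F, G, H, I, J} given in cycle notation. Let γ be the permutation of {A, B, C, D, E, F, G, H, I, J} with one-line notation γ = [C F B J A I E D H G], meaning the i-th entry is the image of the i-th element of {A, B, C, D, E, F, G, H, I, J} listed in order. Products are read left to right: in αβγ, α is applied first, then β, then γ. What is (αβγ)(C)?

B

Apply the permutations in order: α(C) = B, then β(B) = C, then γ(C) = B. So (αβγ)(C) = B.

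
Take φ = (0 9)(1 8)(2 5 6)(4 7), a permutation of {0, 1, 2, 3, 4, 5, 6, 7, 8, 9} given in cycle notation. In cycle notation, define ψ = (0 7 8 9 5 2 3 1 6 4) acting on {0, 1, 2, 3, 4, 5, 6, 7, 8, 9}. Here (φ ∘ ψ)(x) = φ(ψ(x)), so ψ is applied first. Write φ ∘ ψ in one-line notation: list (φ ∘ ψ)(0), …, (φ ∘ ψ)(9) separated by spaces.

4 2 3 8 9 5 7 1 0 6

Chase each element through ψ then φ: 0 → 7 → 4; 1 → 6 → 2; 2 → 3 → 3; 3 → 1 → 8; 4 → 0 → 9; 5 → 2 → 5; 6 → 4 → 7; 7 → 8 → 1; 8 → 9 → 0; 9 → 5 → 6.
Collecting the images, φ ∘ ψ = [4 2 3 8 9 5 7 1 0 6].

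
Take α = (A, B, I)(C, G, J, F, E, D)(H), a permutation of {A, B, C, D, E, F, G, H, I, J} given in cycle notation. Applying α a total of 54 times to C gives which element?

C

C lies in the 6-cycle (C, G, J, F, E, D).
On a 6-cycle, α^6 is the identity, so α^54 = α^0 there (54 ≡ 0 mod 6).
So α^54(C) = C.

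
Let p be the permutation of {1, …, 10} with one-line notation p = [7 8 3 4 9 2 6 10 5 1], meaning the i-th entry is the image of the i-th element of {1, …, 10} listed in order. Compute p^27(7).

8

Tracing 7 → 6 → … returns to 7 after 6 steps, so 7 lies in a 6-cycle (1, 7, 6, 2, 8, 10).
Powers repeat with period 6 on this cycle, and 27 mod 6 = 3, so p^27(7) = p^3(7).
Stepping 3 places around the cycle: 7 → 6 → 2 → 8.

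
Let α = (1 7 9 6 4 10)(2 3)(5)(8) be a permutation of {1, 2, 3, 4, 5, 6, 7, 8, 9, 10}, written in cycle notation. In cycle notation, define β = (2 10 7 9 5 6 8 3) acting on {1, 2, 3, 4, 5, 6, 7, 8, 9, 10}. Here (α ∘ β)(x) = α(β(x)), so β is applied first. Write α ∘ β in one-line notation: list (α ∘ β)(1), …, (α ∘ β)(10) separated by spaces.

7 1 3 10 4 8 6 2 5 9

For each element, apply β then α: 1 → 1 → 7; 2 → 10 → 1; 3 → 2 → 3; 4 → 4 → 10; 5 → 6 → 4; 6 → 8 → 8; 7 → 9 → 6; 8 → 3 → 2; 9 → 5 → 5; 10 → 7 → 9.
So α ∘ β in one-line form is 7 1 3 10 4 8 6 2 5 9.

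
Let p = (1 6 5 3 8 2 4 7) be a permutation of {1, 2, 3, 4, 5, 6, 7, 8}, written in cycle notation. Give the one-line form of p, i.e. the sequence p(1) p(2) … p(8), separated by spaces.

Image by image: 1→6, 2→4, 3→8, 4→7, 5→3, 6→5, 7→1, 8→2.
Listing these in domain order gives 6 4 8 7 3 5 1 2.

6 4 8 7 3 5 1 2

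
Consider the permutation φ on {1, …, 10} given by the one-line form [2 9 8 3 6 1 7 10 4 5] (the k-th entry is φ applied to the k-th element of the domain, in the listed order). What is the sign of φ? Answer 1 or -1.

1

In disjoint-cycle form the cycle lengths are 9, 1.
A cycle is odd iff its length is even; φ has 0 even-length cycles, so sgn(φ) = (−1)^0 and φ is even.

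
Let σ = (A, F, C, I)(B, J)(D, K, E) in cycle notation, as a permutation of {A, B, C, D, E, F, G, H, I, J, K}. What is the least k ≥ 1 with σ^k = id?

The cycle type of σ is (4, 3, 2, 1, 1).
Since disjoint cycles commute, ord(σ) = lcm(4, 3, 2) = 12.

12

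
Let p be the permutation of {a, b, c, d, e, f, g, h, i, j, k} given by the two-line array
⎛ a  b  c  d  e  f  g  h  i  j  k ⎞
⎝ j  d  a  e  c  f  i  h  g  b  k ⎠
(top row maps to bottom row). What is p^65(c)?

e

Tracing c → a → … returns to c after 6 steps, so c lies in a 6-cycle (a j b d e c).
On a 6-cycle, p^6 is the identity, so p^65 = p^5 there (65 ≡ 5 mod 6).
Stepping 5 places around the cycle: c → a → j → b → d → e.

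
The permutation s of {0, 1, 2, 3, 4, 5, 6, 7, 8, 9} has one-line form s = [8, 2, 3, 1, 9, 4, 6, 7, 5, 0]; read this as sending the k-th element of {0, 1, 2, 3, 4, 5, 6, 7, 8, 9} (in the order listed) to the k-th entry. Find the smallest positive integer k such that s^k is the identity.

The disjoint-cycle form of s has cycle lengths 5, 3, 1, 1.
The order of s is the least common multiple of its cycle lengths: lcm(5, 3) = 15.

15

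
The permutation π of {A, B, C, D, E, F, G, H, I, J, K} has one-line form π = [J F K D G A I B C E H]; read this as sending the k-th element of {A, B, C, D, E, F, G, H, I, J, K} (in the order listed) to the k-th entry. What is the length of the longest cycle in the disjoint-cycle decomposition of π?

10

Decomposing into disjoint cycles gives (A, J, E, G, I, C, K, H, B, F); the longest has length 10.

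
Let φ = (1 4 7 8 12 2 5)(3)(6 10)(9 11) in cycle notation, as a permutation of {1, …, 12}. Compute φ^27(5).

5 lies in the 7-cycle (1 4 7 8 12 2 5).
Since the cycle has length 7, φ^27 acts on it the same as φ^6 (27 mod 7 = 6).
Advancing 6 steps from 5: 5 → 1 → 4 → 7 → 8 → 12 → 2.

2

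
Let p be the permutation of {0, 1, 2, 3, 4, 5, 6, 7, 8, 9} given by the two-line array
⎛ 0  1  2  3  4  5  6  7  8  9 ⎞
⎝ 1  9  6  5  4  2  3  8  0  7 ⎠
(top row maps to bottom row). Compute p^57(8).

Tracing 8 → 0 → … returns to 8 after 5 steps, so 8 lies in a 5-cycle (0 1 9 7 8).
On a 5-cycle, p^5 is the identity, so p^57 = p^2 there (57 ≡ 2 mod 5).
Advancing 2 steps from 8: 8 → 0 → 1.

1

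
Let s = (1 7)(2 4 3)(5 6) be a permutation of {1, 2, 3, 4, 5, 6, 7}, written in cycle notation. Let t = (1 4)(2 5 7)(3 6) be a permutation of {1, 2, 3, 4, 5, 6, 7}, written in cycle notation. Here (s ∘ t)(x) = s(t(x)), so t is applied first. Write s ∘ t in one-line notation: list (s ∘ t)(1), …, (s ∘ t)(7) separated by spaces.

3 6 5 7 1 2 4

(s ∘ t)(x) = s(t(x)). Computing each image: s(t(1)) = s(4) = 3, s(t(2)) = s(5) = 6, s(t(3)) = s(6) = 5, s(t(4)) = s(1) = 7, s(t(5)) = s(7) = 1, s(t(6)) = s(3) = 2, s(t(7)) = s(2) = 4.
Hence s ∘ t = [3 6 5 7 1 2 4].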